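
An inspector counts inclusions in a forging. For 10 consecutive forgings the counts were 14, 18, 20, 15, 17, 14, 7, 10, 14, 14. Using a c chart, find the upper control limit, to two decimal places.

c̄ = (14 + 18 + 20 + 15 + 17 + 14 + 7 + 10 + 14 + 14) / 10 = 143 / 10 = 14.3000
UCL = c̄ + 3√c̄ = 14.3000 + 3 × √14.3000 = 14.3000 + 3 × 3.7815 = 25.6446

25.64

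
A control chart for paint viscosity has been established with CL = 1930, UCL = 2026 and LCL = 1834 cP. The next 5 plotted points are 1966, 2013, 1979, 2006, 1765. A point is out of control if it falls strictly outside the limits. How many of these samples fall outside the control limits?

Compare each point to [1834, 2026]: sample 5 = 1765 < LCL.

1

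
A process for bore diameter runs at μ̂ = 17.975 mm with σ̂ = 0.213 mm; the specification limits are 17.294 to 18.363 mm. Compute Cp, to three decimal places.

Cp = (USL − LSL) / (6σ̂) = (18.363 − 17.294) / (6 × 0.213) = 1.0690 / 1.2780 = 0.8365

0.836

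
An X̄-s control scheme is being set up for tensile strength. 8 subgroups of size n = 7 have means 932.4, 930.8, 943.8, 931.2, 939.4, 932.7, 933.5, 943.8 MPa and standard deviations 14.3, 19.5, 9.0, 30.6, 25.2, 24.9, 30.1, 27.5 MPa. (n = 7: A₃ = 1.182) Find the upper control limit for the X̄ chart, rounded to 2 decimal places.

X̄̄ = (932.4 + 930.8 + 943.8 + 931.2 + 939.4 + 932.7 + 933.5 + 943.8) / 8 = 935.9500
s̄ = (14.3 + 19.5 + 9.0 + 30.6 + 25.2 + 24.9 + 30.1 + 27.5) / 8 = 22.6375
UCL = X̄̄ + A₃·s̄ = 935.9500 + 1.182 × 22.6375 = 962.7075

962.71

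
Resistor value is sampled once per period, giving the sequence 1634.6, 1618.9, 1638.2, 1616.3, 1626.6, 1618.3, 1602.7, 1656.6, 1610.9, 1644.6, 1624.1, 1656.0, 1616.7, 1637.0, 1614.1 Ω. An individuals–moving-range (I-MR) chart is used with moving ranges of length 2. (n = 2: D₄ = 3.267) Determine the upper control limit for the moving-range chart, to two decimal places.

Moving ranges: 15.7, 19.3, 21.9, 10.3, 8.3, 15.6, 53.9, 45.7, 33.7, 20.5, 31.9, 39.3, 20.3, 22.9; M̄R̄ = 359.3000 / 14 = 25.6643
UCL_MR = D₄·M̄R̄ = 3.267 × 25.6643 = 83.8452

83.85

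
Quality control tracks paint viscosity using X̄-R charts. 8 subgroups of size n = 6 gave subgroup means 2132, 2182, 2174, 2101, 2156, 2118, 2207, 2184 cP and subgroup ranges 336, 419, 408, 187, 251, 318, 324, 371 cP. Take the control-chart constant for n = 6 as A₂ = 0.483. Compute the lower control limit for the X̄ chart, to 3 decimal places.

X̄̄ = (2132 + 2182 + 2174 + 2101 + 2156 + 2118 + 2207 + 2184) / 8 = 17254.0000 / 8 = 2156.7500
R̄ = (336 + 419 + 408 + 187 + 251 + 318 + 324 + 371) / 8 = 2614.0000 / 8 = 326.7500
LCL = X̄̄ − A₂·R̄ = 2156.7500 − 0.483 × 326.7500 = 1998.9298

1998.930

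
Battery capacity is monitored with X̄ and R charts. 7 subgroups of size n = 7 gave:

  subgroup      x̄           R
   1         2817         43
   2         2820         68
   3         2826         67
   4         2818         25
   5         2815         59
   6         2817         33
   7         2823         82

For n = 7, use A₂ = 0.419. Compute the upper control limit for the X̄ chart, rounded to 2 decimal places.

X̄̄ = (2817 + 2820 + 2826 + 2818 + 2815 + 2817 + 2823) / 7 = 19736.0000 / 7 = 2819.4286
R̄ = (43 + 68 + 67 + 25 + 59 + 33 + 82) / 7 = 377.0000 / 7 = 53.8571
UCL = X̄̄ + A₂·R̄ = 2819.4286 + 0.419 × 53.8571 = 2841.9947

2841.99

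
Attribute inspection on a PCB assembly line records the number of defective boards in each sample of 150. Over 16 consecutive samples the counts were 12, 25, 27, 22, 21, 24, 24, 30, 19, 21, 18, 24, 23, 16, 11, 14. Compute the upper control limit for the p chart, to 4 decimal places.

p̄ = Σdᵢ / (k·n) = 331 / (16 × 150) = 0.13792
UCL = p̄ + 3·√(p̄(1−p̄)/n) = 0.13792 + 3 × √(0.13792×0.86208/150) = 0.13792 + 3 × 0.02815 = 0.22238

0.2224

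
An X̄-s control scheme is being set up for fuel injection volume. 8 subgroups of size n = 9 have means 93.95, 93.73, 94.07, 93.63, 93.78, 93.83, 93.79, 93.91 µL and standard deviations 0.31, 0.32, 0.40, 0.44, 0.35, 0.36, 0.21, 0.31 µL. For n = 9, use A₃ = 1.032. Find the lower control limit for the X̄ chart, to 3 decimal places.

X̄̄ = (93.95 + 93.73 + 94.07 + 93.63 + 93.78 + 93.83 + 93.79 + 93.91) / 8 = 93.8363
s̄ = (0.31 + 0.32 + 0.40 + 0.44 + 0.35 + 0.36 + 0.21 + 0.31) / 8 = 0.3375
LCL = X̄̄ − A₃·s̄ = 93.8363 − 1.032 × 0.3375 = 93.4880

93.488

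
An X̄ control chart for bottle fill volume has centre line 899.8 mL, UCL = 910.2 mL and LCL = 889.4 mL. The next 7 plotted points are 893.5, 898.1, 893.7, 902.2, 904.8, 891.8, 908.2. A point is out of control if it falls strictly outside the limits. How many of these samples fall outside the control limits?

0

All 7 points lie within [889.4, 910.2].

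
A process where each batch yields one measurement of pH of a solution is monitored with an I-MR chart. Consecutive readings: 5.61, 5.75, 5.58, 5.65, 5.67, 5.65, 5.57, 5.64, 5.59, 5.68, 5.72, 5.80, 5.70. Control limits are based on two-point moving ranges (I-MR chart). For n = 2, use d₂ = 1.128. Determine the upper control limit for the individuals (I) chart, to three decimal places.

X̄ = (5.61 + 5.75 + 5.58 + 5.65 + 5.67 + 5.65 + 5.57 + 5.64 + 5.59 + 5.68 + 5.72 + 5.80 + 5.70) / 13 = 5.6623
Moving ranges: 0.14, 0.17, 0.07, 0.02, 0.02, 0.08, 0.07, 0.05, 0.09, 0.04, 0.08, 0.10; M̄R̄ = 0.9300 / 12 = 0.0775
UCL = X̄ + 3·M̄R̄/d₂ = 5.6623 + 3 × 0.0775 / 1.128 = 5.8684

5.868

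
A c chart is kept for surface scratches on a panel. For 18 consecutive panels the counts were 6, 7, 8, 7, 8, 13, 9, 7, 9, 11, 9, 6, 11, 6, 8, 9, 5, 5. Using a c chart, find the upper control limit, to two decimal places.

c̄ = (6 + 7 + 8 + 7 + 8 + 13 + 9 + 7 + 9 + 11 + 9 + 6 + 11 + 6 + 8 + 9 + 5 + 5) / 18 = 144 / 18 = 8.0000
UCL = c̄ + 3√c̄ = 8.0000 + 3 × √8.0000 = 8.0000 + 3 × 2.8284 = 16.4853

16.49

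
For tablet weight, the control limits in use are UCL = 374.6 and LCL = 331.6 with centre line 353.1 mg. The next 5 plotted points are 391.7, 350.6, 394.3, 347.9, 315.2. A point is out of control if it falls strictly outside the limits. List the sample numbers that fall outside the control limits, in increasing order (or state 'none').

1, 3, 5

Compare each point to [331.6, 374.6]: sample 1 = 391.7 > UCL; sample 3 = 394.3 > UCL; sample 5 = 315.2 < LCL.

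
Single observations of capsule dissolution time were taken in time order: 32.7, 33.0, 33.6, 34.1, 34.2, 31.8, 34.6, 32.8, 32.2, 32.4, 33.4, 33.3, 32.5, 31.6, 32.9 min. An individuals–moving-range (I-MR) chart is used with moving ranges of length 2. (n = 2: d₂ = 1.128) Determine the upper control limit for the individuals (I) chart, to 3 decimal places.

X̄ = (32.7 + 33.0 + 33.6 + 34.1 + 34.2 + 31.8 + 34.6 + 32.8 + 32.2 + 32.4 + 33.4 + 33.3 + 32.5 + 31.6 + 32.9) / 15 = 33.0067
Moving ranges: 0.3, 0.6, 0.5, 0.1, 2.4, 2.8, 1.8, 0.6, 0.2, 1.0, 0.1, 0.8, 0.9, 1.3; M̄R̄ = 13.4000 / 14 = 0.9571
UCL = X̄ + 3·M̄R̄/d₂ = 33.0067 + 3 × 0.9571 / 1.128 = 35.5523

35.552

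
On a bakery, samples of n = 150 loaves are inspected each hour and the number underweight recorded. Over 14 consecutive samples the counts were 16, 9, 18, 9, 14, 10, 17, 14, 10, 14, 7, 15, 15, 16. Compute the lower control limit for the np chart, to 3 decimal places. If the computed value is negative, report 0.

p̄ = Σdᵢ / (k·n) = 184 / (14 × 150) = 0.08762
LCL = np̄ − 3·√(np̄(1−p̄)) = 13.1429 − 3 × 3.4628 = 2.7543

2.754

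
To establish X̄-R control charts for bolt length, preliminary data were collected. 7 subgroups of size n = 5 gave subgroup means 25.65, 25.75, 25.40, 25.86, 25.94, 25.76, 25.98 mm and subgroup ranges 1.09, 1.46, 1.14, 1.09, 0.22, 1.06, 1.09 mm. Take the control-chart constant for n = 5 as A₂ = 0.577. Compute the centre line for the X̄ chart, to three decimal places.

X̄̄ = (25.65 + 25.75 + 25.40 + 25.86 + 25.94 + 25.76 + 25.98) / 7 = 180.3400 / 7 = 25.7629
CL = X̄̄ = 25.7629

25.763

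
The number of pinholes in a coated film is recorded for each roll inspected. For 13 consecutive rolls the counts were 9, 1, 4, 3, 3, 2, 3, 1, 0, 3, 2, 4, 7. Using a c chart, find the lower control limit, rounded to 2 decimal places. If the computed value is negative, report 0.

0.00

c̄ = (9 + 1 + 4 + 3 + 3 + 2 + 3 + 1 + 0 + 3 + 2 + 4 + 7) / 13 = 42 / 13 = 3.2308
LCL = c̄ − 3√c̄ = 3.2308 − 3 × 1.7974 = -2.1615 → 0 (cannot be negative)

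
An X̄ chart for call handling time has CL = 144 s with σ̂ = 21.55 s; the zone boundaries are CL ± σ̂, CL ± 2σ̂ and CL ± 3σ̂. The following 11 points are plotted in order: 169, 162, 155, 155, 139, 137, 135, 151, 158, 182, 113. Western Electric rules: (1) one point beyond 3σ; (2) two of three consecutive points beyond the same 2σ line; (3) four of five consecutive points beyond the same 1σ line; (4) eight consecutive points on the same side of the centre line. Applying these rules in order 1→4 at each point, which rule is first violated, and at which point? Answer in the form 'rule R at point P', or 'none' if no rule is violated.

none

Zone of each point (C = within 1σ̂, B = 1σ̂–2σ̂, A = 2σ̂–3σ̂, * = beyond 3σ̂; sign = side of CL): 1:+B, 2:+C, 3:+C, 4:+C, 5:-C, 6:-C, 7:-C, 8:+C, 9:+C, 10:+B, 11:-B
No rule fires across all 11 points.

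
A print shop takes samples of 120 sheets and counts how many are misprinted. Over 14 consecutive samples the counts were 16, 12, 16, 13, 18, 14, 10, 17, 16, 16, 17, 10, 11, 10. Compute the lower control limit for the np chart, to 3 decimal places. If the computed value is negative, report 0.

p̄ = Σdᵢ / (k·n) = 196 / (14 × 120) = 0.11667
LCL = np̄ − 3·√(np̄(1−p̄)) = 14.0000 − 3 × 3.5166 = 3.4501

3.450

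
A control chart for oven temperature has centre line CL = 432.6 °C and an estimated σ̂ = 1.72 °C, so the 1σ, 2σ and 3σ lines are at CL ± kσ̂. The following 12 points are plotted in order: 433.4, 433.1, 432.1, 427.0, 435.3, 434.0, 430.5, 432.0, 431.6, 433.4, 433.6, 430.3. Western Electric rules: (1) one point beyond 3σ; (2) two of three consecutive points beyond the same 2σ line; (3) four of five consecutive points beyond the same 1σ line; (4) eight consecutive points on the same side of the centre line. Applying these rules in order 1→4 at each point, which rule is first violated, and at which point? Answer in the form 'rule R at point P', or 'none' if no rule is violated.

rule 1 at point 4

Zone of each point (C = within 1σ̂, B = 1σ̂–2σ̂, A = 2σ̂–3σ̂, * = beyond 3σ̂; sign = side of CL): 1:+C, 2:+C, 3:-C, 4:-*, 5:+B, 6:+C, 7:-B, 8:-C, 9:-C, 10:+C, 11:+C, 12:-B
Rule 1 (one point beyond the 3σ limits) is satisfied at point 4.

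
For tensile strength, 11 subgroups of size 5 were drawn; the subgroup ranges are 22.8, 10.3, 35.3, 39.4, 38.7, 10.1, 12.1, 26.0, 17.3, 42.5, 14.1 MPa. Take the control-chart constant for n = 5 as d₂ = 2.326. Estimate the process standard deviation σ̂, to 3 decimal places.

10.498

R̄ = (22.8 + 10.3 + 35.3 + 39.4 + 38.7 + 10.1 + 12.1 + 26.0 + 17.3 + 42.5 + 14.1) / 11 = 24.4182
σ̂ = R̄ / d₂ = 24.4182 / 2.326 = 10.4979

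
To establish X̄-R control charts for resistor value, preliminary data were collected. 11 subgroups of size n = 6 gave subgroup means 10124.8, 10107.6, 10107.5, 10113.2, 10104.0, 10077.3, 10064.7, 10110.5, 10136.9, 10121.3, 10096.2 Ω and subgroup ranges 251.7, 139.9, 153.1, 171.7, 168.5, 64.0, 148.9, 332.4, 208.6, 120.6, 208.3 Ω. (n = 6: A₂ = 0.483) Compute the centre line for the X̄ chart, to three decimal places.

X̄̄ = (10124.8 + 10107.6 + 10107.5 + 10113.2 + 10104.0 + 10077.3 + 10064.7 + 10110.5 + 10136.9 + 10121.3 + 10096.2) / 11 = 111164.0000 / 11 = 10105.8182
CL = X̄̄ = 10105.8182

10105.818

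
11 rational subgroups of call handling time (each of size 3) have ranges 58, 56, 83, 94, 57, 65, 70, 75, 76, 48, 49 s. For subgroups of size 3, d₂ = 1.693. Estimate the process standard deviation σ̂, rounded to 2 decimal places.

R̄ = (58 + 56 + 83 + 94 + 57 + 65 + 70 + 75 + 76 + 48 + 49) / 11 = 66.4545
σ̂ = R̄ / d₂ = 66.4545 / 1.693 = 39.2525

39.25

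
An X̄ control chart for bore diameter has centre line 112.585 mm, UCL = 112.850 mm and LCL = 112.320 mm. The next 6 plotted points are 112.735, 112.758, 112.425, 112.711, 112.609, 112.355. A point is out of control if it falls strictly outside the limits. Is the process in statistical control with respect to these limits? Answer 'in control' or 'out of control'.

All 6 points lie within [112.320, 112.850].

in control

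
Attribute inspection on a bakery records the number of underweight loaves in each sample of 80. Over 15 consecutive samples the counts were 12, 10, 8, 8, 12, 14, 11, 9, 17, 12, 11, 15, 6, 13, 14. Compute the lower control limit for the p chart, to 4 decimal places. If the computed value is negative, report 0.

p̄ = Σdᵢ / (k·n) = 172 / (15 × 80) = 0.14333
LCL = p̄ − 3·√(p̄(1−p̄)/n) = 0.14333 − 3 × 0.03918 = 0.02580

0.0258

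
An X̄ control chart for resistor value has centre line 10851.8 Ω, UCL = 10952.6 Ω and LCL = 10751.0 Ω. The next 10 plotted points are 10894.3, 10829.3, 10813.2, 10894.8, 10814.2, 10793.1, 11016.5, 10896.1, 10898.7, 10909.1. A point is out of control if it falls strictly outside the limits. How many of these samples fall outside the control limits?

Compare each point to [10751.0, 10952.6]: sample 7 = 11016.5 > UCL.

1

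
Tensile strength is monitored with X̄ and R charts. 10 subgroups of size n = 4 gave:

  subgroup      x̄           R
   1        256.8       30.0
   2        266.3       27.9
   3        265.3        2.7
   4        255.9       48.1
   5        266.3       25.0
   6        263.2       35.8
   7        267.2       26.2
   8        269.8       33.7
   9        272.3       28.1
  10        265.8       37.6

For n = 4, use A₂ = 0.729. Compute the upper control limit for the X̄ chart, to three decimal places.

X̄̄ = (256.8 + 266.3 + 265.3 + 255.9 + 266.3 + 263.2 + 267.2 + 269.8 + 272.3 + 265.8) / 10 = 2648.9000 / 10 = 264.8900
R̄ = (30.0 + 27.9 + 2.7 + 48.1 + 25.0 + 35.8 + 26.2 + 33.7 + 28.1 + 37.6) / 10 = 295.1000 / 10 = 29.5100
UCL = X̄̄ + A₂·R̄ = 264.8900 + 0.729 × 29.5100 = 286.4028

286.403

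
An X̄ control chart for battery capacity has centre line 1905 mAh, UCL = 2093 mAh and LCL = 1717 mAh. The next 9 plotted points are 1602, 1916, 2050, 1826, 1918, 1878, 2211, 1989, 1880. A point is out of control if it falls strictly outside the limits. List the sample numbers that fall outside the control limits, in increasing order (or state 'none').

Compare each point to [1717, 2093]: sample 1 = 1602 < LCL; sample 7 = 2211 > UCL.

1, 7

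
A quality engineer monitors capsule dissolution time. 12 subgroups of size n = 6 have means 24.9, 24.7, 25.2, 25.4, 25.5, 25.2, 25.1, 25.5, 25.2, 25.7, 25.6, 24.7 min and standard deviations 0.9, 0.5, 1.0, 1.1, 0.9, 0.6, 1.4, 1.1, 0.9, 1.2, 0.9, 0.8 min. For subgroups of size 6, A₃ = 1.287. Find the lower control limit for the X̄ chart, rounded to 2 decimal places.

X̄̄ = (24.9 + 24.7 + 25.2 + 25.4 + 25.5 + 25.2 + 25.1 + 25.5 + 25.2 + 25.7 + 25.6 + 24.7) / 12 = 25.2250
s̄ = (0.9 + 0.5 + 1.0 + 1.1 + 0.9 + 0.6 + 1.4 + 1.1 + 0.9 + 1.2 + 0.9 + 0.8) / 12 = 0.9417
LCL = X̄̄ − A₃·s̄ = 25.2250 − 1.287 × 0.9417 = 24.0131

24.01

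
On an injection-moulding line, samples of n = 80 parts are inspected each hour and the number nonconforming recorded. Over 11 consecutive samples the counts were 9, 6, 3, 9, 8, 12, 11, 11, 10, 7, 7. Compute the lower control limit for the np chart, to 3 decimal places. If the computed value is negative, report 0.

p̄ = Σdᵢ / (k·n) = 93 / (11 × 80) = 0.10568
LCL = np̄ − 3·√(np̄(1−p̄)) = 8.4545 − 3 × 2.7497 = 0.2053

0.205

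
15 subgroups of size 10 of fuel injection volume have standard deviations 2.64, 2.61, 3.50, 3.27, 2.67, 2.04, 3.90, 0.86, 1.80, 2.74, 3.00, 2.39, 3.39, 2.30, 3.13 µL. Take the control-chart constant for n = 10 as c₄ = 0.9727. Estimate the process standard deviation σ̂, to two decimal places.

2.76

s̄ = (2.64 + 2.61 + 3.50 + 3.27 + 2.67 + 2.04 + 3.90 + 0.86 + 1.80 + 2.74 + 3.00 + 2.39 + 3.39 + 2.30 + 3.13) / 15 = 2.6827
σ̂ = s̄ / c₄ = 2.6827 / 0.9727 = 2.7580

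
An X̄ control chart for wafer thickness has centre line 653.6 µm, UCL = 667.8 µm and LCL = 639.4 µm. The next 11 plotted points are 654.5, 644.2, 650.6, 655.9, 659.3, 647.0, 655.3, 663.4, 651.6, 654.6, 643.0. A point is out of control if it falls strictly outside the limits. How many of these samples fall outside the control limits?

All 11 points lie within [639.4, 667.8].

0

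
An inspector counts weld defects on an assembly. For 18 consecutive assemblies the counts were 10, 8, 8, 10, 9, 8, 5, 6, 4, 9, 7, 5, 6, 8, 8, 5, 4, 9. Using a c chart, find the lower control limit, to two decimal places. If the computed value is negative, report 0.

0.00

c̄ = (10 + 8 + 8 + 10 + 9 + 8 + 5 + 6 + 4 + 9 + 7 + 5 + 6 + 8 + 8 + 5 + 4 + 9) / 18 = 129 / 18 = 7.1667
LCL = c̄ − 3√c̄ = 7.1667 − 3 × 2.6771 = -0.8645 → 0 (cannot be negative)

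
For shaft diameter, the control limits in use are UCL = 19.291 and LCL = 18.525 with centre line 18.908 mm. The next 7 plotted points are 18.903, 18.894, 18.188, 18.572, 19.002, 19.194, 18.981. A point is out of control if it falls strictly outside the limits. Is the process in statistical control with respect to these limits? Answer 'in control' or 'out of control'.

out of control

Compare each point to [18.525, 19.291]: sample 3 = 18.188 < LCL.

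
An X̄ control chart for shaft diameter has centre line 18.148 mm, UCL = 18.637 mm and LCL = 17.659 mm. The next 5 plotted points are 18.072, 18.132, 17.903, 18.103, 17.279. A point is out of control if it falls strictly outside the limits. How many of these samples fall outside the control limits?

Compare each point to [17.659, 18.637]: sample 5 = 17.279 < LCL.

1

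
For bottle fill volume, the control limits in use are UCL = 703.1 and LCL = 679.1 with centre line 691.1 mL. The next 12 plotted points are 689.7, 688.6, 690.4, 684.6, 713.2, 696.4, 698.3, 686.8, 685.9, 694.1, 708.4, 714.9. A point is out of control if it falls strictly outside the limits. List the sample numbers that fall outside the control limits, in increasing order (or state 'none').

Compare each point to [679.1, 703.1]: sample 5 = 713.2 > UCL; sample 11 = 708.4 > UCL; sample 12 = 714.9 > UCL.

5, 11, 12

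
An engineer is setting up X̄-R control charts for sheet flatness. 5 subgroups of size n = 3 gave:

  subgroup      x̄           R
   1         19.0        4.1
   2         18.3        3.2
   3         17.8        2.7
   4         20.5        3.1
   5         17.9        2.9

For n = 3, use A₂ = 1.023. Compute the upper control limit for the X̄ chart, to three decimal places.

X̄̄ = (19.0 + 18.3 + 17.8 + 20.5 + 17.9) / 5 = 93.5000 / 5 = 18.7000
R̄ = (4.1 + 3.2 + 2.7 + 3.1 + 2.9) / 5 = 16.0000 / 5 = 3.2000
UCL = X̄̄ + A₂·R̄ = 18.7000 + 1.023 × 3.2000 = 21.9736

21.974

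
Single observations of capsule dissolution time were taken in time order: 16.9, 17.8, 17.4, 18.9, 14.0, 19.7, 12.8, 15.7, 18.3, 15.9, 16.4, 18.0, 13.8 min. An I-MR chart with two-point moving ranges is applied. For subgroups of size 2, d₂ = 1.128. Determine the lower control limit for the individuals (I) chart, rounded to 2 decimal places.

8.94

X̄ = (16.9 + 17.8 + 17.4 + 18.9 + 14.0 + 19.7 + 12.8 + 15.7 + 18.3 + 15.9 + 16.4 + 18.0 + 13.8) / 13 = 16.5846
Moving ranges: 0.9, 0.4, 1.5, 4.9, 5.7, 6.9, 2.9, 2.6, 2.4, 0.5, 1.6, 4.2; M̄R̄ = 34.5000 / 12 = 2.8750
LCL = X̄ − 3·M̄R̄/d₂ = 16.5846 − 3 × 2.8750 / 1.128 = 8.9383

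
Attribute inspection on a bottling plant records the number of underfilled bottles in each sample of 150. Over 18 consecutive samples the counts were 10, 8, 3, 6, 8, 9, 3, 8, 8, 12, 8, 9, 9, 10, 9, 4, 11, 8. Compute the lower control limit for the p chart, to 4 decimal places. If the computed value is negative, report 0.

p̄ = Σdᵢ / (k·n) = 143 / (18 × 150) = 0.05296
LCL = p̄ − 3·√(p̄(1−p̄)/n) = 0.05296 − 3 × 0.01829 = -0.00190 → 0 (negative, so LCL = 0)

0.0000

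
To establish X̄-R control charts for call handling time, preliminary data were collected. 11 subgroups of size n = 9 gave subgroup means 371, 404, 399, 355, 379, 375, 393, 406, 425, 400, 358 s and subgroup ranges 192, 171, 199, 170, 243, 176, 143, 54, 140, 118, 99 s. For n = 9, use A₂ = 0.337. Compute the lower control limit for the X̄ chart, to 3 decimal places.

X̄̄ = (371 + 404 + 399 + 355 + 379 + 375 + 393 + 406 + 425 + 400 + 358) / 11 = 4265.0000 / 11 = 387.7273
R̄ = (192 + 171 + 199 + 170 + 243 + 176 + 143 + 54 + 140 + 118 + 99) / 11 = 1705.0000 / 11 = 155.0000
LCL = X̄̄ − A₂·R̄ = 387.7273 − 0.337 × 155.0000 = 335.4923

335.492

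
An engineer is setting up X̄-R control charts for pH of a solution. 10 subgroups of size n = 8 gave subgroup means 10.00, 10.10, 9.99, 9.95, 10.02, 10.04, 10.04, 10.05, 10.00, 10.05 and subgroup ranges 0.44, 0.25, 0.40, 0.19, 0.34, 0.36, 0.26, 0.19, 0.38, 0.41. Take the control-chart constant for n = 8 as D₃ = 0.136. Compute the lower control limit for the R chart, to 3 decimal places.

R̄ = (0.44 + 0.25 + 0.40 + 0.19 + 0.34 + 0.36 + 0.26 + 0.19 + 0.38 + 0.41) / 10 = 3.2200 / 10 = 0.3220
LCL_R = D₃·R̄ = 0.136 × 0.3220 = 0.0438

0.044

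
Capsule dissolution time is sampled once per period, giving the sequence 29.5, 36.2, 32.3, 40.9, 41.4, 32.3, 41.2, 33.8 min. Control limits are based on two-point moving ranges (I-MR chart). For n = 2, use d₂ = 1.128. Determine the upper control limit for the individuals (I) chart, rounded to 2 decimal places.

53.09

X̄ = (29.5 + 36.2 + 32.3 + 40.9 + 41.4 + 32.3 + 41.2 + 33.8) / 8 = 35.9500
Moving ranges: 6.7, 3.9, 8.6, 0.5, 9.1, 8.9, 7.4; M̄R̄ = 45.1000 / 7 = 6.4429
UCL = X̄ + 3·M̄R̄/d₂ = 35.9500 + 3 × 6.4429 / 1.128 = 53.0853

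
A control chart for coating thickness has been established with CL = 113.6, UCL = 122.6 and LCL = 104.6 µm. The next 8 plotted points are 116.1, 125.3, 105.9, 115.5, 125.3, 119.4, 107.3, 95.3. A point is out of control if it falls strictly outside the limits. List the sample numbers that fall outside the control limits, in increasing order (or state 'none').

2, 5, 8

Compare each point to [104.6, 122.6]: sample 2 = 125.3 > UCL; sample 5 = 125.3 > UCL; sample 8 = 95.3 < LCL.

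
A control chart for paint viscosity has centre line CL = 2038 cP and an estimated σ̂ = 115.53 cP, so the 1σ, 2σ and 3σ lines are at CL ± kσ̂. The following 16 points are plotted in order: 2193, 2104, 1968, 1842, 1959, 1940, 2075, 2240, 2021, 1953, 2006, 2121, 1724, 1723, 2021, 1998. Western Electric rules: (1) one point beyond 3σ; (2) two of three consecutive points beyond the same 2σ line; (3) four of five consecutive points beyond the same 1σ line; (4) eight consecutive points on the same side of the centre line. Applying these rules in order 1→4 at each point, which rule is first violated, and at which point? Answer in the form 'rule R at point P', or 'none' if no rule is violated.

Zone of each point (C = within 1σ̂, B = 1σ̂–2σ̂, A = 2σ̂–3σ̂, * = beyond 3σ̂; sign = side of CL): 1:+B, 2:+C, 3:-C, 4:-B, 5:-C, 6:-C, 7:+C, 8:+B, 9:-C, 10:-C, 11:-C, 12:+C, 13:-A, 14:-A, 15:-C, 16:-C
Rule 2 (two of three consecutive points beyond the same 2σ limit) is satisfied at point 14.

rule 2 at point 14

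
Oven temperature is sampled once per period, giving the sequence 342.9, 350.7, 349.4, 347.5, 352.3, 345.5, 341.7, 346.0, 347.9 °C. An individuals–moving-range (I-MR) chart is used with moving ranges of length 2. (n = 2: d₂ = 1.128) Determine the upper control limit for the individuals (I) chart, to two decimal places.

X̄ = (342.9 + 350.7 + 349.4 + 347.5 + 352.3 + 345.5 + 341.7 + 346.0 + 347.9) / 9 = 347.1000
Moving ranges: 7.8, 1.3, 1.9, 4.8, 6.8, 3.8, 4.3, 1.9; M̄R̄ = 32.6000 / 8 = 4.0750
UCL = X̄ + 3·M̄R̄/d₂ = 347.1000 + 3 × 4.0750 / 1.128 = 357.9378

357.94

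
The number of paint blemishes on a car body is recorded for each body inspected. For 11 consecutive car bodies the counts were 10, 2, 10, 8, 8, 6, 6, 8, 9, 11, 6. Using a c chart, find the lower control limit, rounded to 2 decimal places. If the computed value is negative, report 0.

c̄ = (10 + 2 + 10 + 8 + 8 + 6 + 6 + 8 + 9 + 11 + 6) / 11 = 84 / 11 = 7.6364
LCL = c̄ − 3√c̄ = 7.6364 − 3 × 2.7634 = -0.6538 → 0 (cannot be negative)

0.00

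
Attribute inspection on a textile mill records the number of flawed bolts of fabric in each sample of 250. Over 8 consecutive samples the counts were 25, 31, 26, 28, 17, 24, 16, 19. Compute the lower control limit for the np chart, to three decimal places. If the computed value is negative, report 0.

9.474

p̄ = Σdᵢ / (k·n) = 186 / (8 × 250) = 0.09300
LCL = np̄ − 3·√(np̄(1−p̄)) = 23.2500 − 3 × 4.5921 = 9.4736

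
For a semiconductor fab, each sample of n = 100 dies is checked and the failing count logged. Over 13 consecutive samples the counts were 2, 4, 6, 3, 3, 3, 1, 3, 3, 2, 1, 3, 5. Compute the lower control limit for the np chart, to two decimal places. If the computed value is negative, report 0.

p̄ = Σdᵢ / (k·n) = 39 / (13 × 100) = 0.03000
LCL = np̄ − 3·√(np̄(1−p̄)) = 3.0000 − 3 × 1.7059 = -2.1176 → 0 (negative, so LCL = 0)

0.00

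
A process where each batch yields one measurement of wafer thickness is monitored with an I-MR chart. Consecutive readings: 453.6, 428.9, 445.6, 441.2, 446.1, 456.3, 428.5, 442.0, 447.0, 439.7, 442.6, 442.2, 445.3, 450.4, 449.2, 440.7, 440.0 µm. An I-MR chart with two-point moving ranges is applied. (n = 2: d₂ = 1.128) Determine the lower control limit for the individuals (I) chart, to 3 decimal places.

X̄ = (453.6 + 428.9 + 445.6 + 441.2 + 446.1 + 456.3 + 428.5 + 442.0 + 447.0 + 439.7 + 442.6 + 442.2 + 445.3 + 450.4 + 449.2 + 440.7 + 440.0) / 17 = 443.4882
Moving ranges: 24.7, 16.7, 4.4, 4.9, 10.2, 27.8, 13.5, 5.0, 7.3, 2.9, 0.4, 3.1, 5.1, 1.2, 8.5, 0.7; M̄R̄ = 136.4000 / 16 = 8.5250
LCL = X̄ − 3·M̄R̄/d₂ = 443.4882 − 3 × 8.5250 / 1.128 = 420.8154

420.815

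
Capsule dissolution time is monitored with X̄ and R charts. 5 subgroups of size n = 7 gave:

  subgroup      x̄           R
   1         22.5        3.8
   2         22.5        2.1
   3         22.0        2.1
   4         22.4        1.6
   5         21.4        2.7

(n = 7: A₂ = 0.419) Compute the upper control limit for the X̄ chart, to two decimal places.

X̄̄ = (22.5 + 22.5 + 22.0 + 22.4 + 21.4) / 5 = 110.8000 / 5 = 22.1600
R̄ = (3.8 + 2.1 + 2.1 + 1.6 + 2.7) / 5 = 12.3000 / 5 = 2.4600
UCL = X̄̄ + A₂·R̄ = 22.1600 + 0.419 × 2.4600 = 23.1907

23.19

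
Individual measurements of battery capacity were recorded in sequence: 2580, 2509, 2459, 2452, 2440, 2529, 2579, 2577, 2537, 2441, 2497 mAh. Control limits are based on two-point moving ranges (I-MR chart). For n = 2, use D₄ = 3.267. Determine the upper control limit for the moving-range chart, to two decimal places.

Moving ranges: 71, 50, 7, 12, 89, 50, 2, 40, 96, 56; M̄R̄ = 473.0000 / 10 = 47.3000
UCL_MR = D₄·M̄R̄ = 3.267 × 47.3000 = 154.5291

154.53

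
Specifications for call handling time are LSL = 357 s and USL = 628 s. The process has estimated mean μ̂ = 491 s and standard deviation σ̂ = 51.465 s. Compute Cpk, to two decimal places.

0.87

Cpu = (USL − μ̂) / (3σ̂) = (628 − 491) / (3 × 51.465) = 0.8873; Cpl = (μ̂ − LSL) / (3σ̂) = (491 − 357) / (3 × 51.465) = 0.8679; Cpk = min(Cpu, Cpl) = 0.8679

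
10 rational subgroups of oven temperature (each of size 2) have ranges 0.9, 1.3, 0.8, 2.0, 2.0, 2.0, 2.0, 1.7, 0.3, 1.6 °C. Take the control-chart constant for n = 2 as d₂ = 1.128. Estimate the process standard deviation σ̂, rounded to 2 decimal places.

1.29

R̄ = (0.9 + 1.3 + 0.8 + 2.0 + 2.0 + 2.0 + 2.0 + 1.7 + 0.3 + 1.6) / 10 = 1.4600
σ̂ = R̄ / d₂ = 1.4600 / 1.128 = 1.2943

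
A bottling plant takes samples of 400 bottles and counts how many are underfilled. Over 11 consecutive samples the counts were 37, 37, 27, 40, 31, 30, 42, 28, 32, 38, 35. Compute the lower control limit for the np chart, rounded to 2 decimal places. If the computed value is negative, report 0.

17.48

p̄ = Σdᵢ / (k·n) = 377 / (11 × 400) = 0.08568
LCL = np̄ − 3·√(np̄(1−p̄)) = 34.2727 − 3 × 5.5979 = 17.4791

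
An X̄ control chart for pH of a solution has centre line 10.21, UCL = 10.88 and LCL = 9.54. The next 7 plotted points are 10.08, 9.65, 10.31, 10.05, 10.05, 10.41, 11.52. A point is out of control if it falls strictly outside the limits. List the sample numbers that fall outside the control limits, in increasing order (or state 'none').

Compare each point to [9.54, 10.88]: sample 7 = 11.52 > UCL.

7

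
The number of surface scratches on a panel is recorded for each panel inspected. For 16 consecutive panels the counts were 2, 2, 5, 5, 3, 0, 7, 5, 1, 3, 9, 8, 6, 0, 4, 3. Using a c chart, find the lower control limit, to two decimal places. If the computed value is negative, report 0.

0.00

c̄ = (2 + 2 + 5 + 5 + 3 + 0 + 7 + 5 + 1 + 3 + 9 + 8 + 6 + 0 + 4 + 3) / 16 = 63 / 16 = 3.9375
LCL = c̄ − 3√c̄ = 3.9375 − 3 × 1.9843 = -2.0154 → 0 (cannot be negative)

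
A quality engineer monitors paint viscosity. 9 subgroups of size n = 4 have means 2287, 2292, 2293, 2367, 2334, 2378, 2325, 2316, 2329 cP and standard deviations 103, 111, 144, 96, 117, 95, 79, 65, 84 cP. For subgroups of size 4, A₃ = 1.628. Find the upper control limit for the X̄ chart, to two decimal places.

X̄̄ = (2287 + 2292 + 2293 + 2367 + 2334 + 2378 + 2325 + 2316 + 2329) / 9 = 2324.5556
s̄ = (103 + 111 + 144 + 96 + 117 + 95 + 79 + 65 + 84) / 9 = 99.3333
UCL = X̄̄ + A₃·s̄ = 2324.5556 + 1.628 × 99.3333 = 2486.2702

2486.27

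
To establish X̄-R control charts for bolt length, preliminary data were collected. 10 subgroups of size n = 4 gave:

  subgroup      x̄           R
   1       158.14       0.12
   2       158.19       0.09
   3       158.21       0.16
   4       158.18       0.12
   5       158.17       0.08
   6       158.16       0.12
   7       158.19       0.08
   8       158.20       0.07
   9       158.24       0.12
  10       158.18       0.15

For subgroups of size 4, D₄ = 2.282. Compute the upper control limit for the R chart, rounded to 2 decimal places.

0.25

R̄ = (0.12 + 0.09 + 0.16 + 0.12 + 0.08 + 0.12 + 0.08 + 0.07 + 0.12 + 0.15) / 10 = 1.1100 / 10 = 0.1110
UCL_R = D₄·R̄ = 2.282 × 0.1110 = 0.2533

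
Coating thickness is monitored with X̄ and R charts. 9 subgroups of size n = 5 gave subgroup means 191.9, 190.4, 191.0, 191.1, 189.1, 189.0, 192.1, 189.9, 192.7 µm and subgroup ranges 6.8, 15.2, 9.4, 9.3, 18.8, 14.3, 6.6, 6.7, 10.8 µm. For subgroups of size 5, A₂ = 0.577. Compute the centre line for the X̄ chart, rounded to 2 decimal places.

X̄̄ = (191.9 + 190.4 + 191.0 + 191.1 + 189.1 + 189.0 + 192.1 + 189.9 + 192.7) / 9 = 1717.2000 / 9 = 190.8000
CL = X̄̄ = 190.8000

190.80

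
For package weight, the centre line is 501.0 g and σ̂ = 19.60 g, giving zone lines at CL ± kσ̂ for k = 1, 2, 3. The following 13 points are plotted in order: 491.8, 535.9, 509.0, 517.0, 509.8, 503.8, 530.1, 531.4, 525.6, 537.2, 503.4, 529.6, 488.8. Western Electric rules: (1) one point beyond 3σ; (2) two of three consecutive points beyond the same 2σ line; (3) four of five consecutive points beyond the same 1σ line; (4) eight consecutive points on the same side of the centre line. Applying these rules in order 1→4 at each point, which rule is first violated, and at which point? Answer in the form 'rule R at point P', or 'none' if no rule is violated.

rule 4 at point 9

Zone of each point (C = within 1σ̂, B = 1σ̂–2σ̂, A = 2σ̂–3σ̂, * = beyond 3σ̂; sign = side of CL): 1:-C, 2:+B, 3:+C, 4:+C, 5:+C, 6:+C, 7:+B, 8:+B, 9:+B, 10:+B, 11:+C, 12:+B, 13:-C
Rule 4 (eight consecutive points on the same side of the centre line) is satisfied at point 9.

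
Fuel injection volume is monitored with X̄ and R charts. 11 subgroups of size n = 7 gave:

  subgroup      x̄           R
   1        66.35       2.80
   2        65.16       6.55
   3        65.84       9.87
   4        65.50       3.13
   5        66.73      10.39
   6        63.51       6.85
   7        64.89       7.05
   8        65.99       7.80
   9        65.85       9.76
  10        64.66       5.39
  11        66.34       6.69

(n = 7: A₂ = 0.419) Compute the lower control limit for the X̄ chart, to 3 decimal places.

X̄̄ = (66.35 + 65.16 + 65.84 + 65.50 + 66.73 + 63.51 + 64.89 + 65.99 + 65.85 + 64.66 + 66.34) / 11 = 720.8200 / 11 = 65.5291
R̄ = (2.80 + 6.55 + 9.87 + 3.13 + 10.39 + 6.85 + 7.05 + 7.80 + 9.76 + 5.39 + 6.69) / 11 = 76.2800 / 11 = 6.9345
LCL = X̄̄ − A₂·R̄ = 65.5291 − 0.419 × 6.9345 = 62.6235

62.624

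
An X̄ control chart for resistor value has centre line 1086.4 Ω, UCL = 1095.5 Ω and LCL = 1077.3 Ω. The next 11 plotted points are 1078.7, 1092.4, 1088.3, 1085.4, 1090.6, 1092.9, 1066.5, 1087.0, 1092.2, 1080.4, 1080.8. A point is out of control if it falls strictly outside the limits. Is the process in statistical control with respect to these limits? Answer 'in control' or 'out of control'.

out of control

Compare each point to [1077.3, 1095.5]: sample 7 = 1066.5 < LCL.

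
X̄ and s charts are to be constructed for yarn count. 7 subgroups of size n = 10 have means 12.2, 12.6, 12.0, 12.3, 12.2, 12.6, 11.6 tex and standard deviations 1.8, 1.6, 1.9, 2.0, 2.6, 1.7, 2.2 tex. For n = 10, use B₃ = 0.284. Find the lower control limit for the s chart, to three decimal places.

0.560

s̄ = (1.8 + 1.6 + 1.9 + 2.0 + 2.6 + 1.7 + 2.2) / 7 = 1.9714
LCL_s = B₃·s̄ = 0.284 × 1.9714 = 0.5599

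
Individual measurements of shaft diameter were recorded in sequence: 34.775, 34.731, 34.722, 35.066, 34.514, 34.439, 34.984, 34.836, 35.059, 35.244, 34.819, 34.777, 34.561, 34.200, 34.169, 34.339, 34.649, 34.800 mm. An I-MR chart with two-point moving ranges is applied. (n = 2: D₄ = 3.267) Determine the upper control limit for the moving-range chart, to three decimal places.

Moving ranges: 0.044, 0.009, 0.344, 0.552, 0.075, 0.545, 0.148, 0.223, 0.185, 0.425, 0.042, 0.216, 0.361, 0.031, 0.170, 0.310, 0.151; M̄R̄ = 3.8310 / 17 = 0.2254
UCL_MR = D₄·M̄R̄ = 3.267 × 0.2254 = 0.7362

0.736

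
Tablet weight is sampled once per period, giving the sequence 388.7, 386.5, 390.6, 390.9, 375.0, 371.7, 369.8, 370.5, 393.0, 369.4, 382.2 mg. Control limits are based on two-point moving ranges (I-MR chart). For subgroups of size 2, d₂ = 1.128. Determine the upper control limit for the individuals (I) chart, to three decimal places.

403.973

X̄ = (388.7 + 386.5 + 390.6 + 390.9 + 375.0 + 371.7 + 369.8 + 370.5 + 393.0 + 369.4 + 382.2) / 11 = 380.7545
Moving ranges: 2.2, 4.1, 0.3, 15.9, 3.3, 1.9, 0.7, 22.5, 23.6, 12.8; M̄R̄ = 87.3000 / 10 = 8.7300
UCL = X̄ + 3·M̄R̄/d₂ = 380.7545 + 3 × 8.7300 / 1.128 = 403.9726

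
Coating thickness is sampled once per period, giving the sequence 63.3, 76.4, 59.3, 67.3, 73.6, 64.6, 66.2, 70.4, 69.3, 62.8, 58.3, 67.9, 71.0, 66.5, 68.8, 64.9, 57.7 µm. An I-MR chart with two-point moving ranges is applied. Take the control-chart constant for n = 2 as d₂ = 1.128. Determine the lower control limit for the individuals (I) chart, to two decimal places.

X̄ = (63.3 + 76.4 + 59.3 + 67.3 + 73.6 + 64.6 + 66.2 + 70.4 + 69.3 + 62.8 + 58.3 + 67.9 + 71.0 + 66.5 + 68.8 + 64.9 + 57.7) / 17 = 66.3706
Moving ranges: 13.1, 17.1, 8.0, 6.3, 9.0, 1.6, 4.2, 1.1, 6.5, 4.5, 9.6, 3.1, 4.5, 2.3, 3.9, 7.2; M̄R̄ = 102.0000 / 16 = 6.3750
LCL = X̄ − 3·M̄R̄/d₂ = 66.3706 − 3 × 6.3750 / 1.128 = 49.4158

49.42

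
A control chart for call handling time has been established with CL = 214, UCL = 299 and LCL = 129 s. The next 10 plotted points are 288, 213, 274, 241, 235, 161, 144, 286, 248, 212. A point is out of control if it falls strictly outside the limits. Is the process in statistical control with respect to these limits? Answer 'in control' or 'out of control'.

All 10 points lie within [129, 299].

in control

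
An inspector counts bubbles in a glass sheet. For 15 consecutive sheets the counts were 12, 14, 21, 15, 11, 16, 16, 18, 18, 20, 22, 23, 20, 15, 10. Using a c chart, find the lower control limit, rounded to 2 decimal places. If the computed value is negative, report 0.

4.46

c̄ = (12 + 14 + 21 + 15 + 11 + 16 + 16 + 18 + 18 + 20 + 22 + 23 + 20 + 15 + 10) / 15 = 251 / 15 = 16.7333
LCL = c̄ − 3√c̄ = 16.7333 − 3 × 4.0906 = 4.4614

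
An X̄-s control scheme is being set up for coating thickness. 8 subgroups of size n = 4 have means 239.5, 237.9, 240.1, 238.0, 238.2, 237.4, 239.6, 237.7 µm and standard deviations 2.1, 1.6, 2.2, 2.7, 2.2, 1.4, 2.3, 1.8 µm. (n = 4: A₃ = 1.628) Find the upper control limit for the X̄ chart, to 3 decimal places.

241.867

X̄̄ = (239.5 + 237.9 + 240.1 + 238.0 + 238.2 + 237.4 + 239.6 + 237.7) / 8 = 238.5500
s̄ = (2.1 + 1.6 + 2.2 + 2.7 + 2.2 + 1.4 + 2.3 + 1.8) / 8 = 2.0375
UCL = X̄̄ + A₃·s̄ = 238.5500 + 1.628 × 2.0375 = 241.8671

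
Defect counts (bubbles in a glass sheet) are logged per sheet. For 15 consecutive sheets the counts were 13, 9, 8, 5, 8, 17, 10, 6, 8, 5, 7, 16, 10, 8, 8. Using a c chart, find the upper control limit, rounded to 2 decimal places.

18.30

c̄ = (13 + 9 + 8 + 5 + 8 + 17 + 10 + 6 + 8 + 5 + 7 + 16 + 10 + 8 + 8) / 15 = 138 / 15 = 9.2000
UCL = c̄ + 3√c̄ = 9.2000 + 3 × √9.2000 = 9.2000 + 3 × 3.0332 = 18.2995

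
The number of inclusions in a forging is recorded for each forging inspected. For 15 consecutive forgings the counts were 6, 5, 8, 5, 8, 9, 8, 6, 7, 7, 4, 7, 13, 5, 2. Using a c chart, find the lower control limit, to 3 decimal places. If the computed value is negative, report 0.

c̄ = (6 + 5 + 8 + 5 + 8 + 9 + 8 + 6 + 7 + 7 + 4 + 7 + 13 + 5 + 2) / 15 = 100 / 15 = 6.6667
LCL = c̄ − 3√c̄ = 6.6667 − 3 × 2.5820 = -1.0793 → 0 (cannot be negative)

0.000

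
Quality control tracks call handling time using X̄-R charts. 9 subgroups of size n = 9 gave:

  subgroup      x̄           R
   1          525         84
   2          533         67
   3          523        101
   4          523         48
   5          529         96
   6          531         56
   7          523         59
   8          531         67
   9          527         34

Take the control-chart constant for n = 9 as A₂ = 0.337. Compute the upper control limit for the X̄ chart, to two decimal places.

550.14

X̄̄ = (525 + 533 + 523 + 523 + 529 + 531 + 523 + 531 + 527) / 9 = 4745.0000 / 9 = 527.2222
R̄ = (84 + 67 + 101 + 48 + 96 + 56 + 59 + 67 + 34) / 9 = 612.0000 / 9 = 68.0000
UCL = X̄̄ + A₂·R̄ = 527.2222 + 0.337 × 68.0000 = 550.1382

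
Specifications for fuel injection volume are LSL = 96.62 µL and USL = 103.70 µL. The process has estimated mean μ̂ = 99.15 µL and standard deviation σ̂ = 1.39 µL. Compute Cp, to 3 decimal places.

0.849

Cp = (USL − LSL) / (6σ̂) = (103.70 − 96.62) / (6 × 1.39) = 7.0800 / 8.3400 = 0.8489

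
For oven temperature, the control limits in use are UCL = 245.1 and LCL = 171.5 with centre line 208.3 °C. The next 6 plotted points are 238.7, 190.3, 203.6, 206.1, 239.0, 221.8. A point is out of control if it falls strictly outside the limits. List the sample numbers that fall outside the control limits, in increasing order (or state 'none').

none

All 6 points lie within [171.5, 245.1].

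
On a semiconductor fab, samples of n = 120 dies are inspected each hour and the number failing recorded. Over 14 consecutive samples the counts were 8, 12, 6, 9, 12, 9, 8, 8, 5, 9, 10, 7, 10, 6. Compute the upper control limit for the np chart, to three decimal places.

p̄ = Σdᵢ / (k·n) = 119 / (14 × 120) = 0.07083
UCL = np̄ + 3·√(np̄(1−p̄)) = 8.5000 + 3 × √(8.5000×0.92917) = 8.5000 + 3 × 2.8103 = 16.9310

16.931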